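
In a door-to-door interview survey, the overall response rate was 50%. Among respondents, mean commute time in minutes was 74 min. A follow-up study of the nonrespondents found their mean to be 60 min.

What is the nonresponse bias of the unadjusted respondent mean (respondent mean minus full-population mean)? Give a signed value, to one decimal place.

Nonresponse fraction = 1 − 0.5 = 0.5.
Bias = (nonresponse fraction) × (respondent mean − nonrespondent mean)
     = 0.5 × (74 − 60) = 0.5 × 14 = 7.

+7.0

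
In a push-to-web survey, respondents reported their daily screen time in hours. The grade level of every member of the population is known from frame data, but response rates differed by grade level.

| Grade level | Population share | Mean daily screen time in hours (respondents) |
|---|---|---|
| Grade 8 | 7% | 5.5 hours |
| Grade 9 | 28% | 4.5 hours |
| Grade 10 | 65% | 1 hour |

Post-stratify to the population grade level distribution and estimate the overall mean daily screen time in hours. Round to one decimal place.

Weight each group's respondent value by its population share:
  Grade 8: 0.07 × 5.5 = 0.385
  Grade 9: 0.28 × 4.5 = 1.26
  Grade 10: 0.65 × 1 = 0.65
Post-stratified estimate = 2.295 → 2.3.

2.3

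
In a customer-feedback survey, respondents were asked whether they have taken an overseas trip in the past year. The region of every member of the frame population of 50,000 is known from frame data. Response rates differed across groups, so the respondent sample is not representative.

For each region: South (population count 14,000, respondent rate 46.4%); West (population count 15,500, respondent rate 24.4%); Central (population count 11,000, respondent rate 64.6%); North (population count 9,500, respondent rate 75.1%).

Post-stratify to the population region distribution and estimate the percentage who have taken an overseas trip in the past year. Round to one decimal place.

49.0%

Each cell contributes population-share × respondent value:
  South: (14,000/50,000) × 46.4 = 12.992
  West: (15,500/50,000) × 24.4 = 7.564
  Central: (11,000/50,000) × 64.6 = 14.212
  North: (9,500/50,000) × 75.1 = 14.269
Post-stratified estimate = 49.037 → 49.0%.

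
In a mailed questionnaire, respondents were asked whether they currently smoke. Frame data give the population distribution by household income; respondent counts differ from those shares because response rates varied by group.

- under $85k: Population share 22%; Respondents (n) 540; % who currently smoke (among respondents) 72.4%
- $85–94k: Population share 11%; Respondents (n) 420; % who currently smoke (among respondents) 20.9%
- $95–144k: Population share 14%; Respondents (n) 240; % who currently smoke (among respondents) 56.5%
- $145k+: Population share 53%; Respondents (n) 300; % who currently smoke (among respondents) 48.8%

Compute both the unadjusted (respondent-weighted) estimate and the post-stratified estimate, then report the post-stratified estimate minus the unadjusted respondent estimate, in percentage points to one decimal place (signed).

+1.3 percentage points

Naive respondent-only estimate (weights = respondent counts):
  (540/1500)×72.4 + (420/1500)×20.9 + (240/1500)×56.5 + (300/1500)×48.8 = 50.716%
Post-stratified estimate weights by population shares:
  0.22×72.4 + 0.11×20.9 + 0.14×56.5 + 0.53×48.8 = 52.001%
Difference = 52.001 − 50.716 = 1.285 pp.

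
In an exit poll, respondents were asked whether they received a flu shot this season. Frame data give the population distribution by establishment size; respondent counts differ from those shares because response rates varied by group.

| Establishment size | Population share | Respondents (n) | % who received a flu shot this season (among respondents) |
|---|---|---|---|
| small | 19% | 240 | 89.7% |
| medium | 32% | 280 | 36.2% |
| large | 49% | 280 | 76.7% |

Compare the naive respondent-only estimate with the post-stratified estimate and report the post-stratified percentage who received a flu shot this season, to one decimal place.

66.2%

Naive respondent-only estimate (weights = respondent counts):
  (240/800)×89.7 + (280/800)×36.2 + (280/800)×76.7 = 66.425%
Reweighting by population establishment size shares:
  0.19×89.7 + 0.32×36.2 + 0.49×76.7 = 66.21%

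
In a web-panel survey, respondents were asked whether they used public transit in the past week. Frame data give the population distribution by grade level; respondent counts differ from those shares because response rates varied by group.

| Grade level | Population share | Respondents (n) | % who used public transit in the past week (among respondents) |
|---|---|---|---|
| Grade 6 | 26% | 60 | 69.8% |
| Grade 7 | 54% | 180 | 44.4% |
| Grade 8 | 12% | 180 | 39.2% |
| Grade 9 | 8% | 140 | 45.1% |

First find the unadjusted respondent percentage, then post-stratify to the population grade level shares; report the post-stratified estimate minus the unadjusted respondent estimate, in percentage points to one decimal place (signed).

+4.8 percentage points

Unadjusted (pooled respondent) estimate weights by respondent counts:
  (60/560)×69.8 + (180/560)×44.4 + (180/560)×39.2 + (140/560)×45.1 = 45.625%
Reweighting by population grade level shares:
  0.26×69.8 + 0.54×44.4 + 0.12×39.2 + 0.08×45.1 = 50.436%
Difference = 50.436 − 45.625 = 4.811 pp.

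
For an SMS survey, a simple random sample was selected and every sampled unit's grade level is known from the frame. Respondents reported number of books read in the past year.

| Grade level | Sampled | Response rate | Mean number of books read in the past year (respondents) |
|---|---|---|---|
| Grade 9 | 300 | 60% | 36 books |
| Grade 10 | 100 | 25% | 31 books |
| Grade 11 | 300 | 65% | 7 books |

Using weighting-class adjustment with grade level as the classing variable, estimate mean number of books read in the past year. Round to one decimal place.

Weighting each respondent by the inverse class response rate inflates each class back to its sampled size, so the class weight is n_sampled:
  Grade 9: 300 × 36 = 10,800
  Grade 10: 100 × 31 = 3100
  Grade 11: 300 × 7 = 2100
Adjusted estimate = 16,000 / 700 = 22.8571 → 22.9.

22.9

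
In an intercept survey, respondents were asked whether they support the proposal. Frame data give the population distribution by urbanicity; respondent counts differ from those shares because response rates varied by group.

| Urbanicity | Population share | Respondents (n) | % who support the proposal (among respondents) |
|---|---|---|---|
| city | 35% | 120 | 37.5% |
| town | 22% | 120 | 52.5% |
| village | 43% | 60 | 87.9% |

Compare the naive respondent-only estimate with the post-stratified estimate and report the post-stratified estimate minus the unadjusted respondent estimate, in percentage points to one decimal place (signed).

Without adjustment, the pooled respondent share is:
  (120/300)×37.5 + (120/300)×52.5 + (60/300)×87.9 = 53.58%
Reweighting by population urbanicity shares:
  0.35×37.5 + 0.22×52.5 + 0.43×87.9 = 62.472%
Difference = 62.472 − 53.58 = 8.892 pp.

+8.9 percentage points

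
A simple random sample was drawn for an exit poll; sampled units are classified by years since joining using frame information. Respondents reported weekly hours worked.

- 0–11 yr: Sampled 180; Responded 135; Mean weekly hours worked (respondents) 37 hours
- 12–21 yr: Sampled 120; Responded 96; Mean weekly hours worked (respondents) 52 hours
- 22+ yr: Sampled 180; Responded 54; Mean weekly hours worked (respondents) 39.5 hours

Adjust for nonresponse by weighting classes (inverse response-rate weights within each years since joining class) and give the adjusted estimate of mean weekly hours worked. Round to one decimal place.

41.7

Class response rates: 0–11 yr 135/180 = 75%, 12–21 yr 96/120 = 80%, 22+ yr 54/180 = 30%.
Inverse-response-rate weighting restores each class to its sampled count, so class totals weight by n_sampled:
  0–11 yr: 180 × 37 = 6660
  12–21 yr: 120 × 52 = 6240
  22+ yr: 180 × 39.5 = 7110
Adjusted estimate = 20,010 / 480 = 41.6875 → 41.7.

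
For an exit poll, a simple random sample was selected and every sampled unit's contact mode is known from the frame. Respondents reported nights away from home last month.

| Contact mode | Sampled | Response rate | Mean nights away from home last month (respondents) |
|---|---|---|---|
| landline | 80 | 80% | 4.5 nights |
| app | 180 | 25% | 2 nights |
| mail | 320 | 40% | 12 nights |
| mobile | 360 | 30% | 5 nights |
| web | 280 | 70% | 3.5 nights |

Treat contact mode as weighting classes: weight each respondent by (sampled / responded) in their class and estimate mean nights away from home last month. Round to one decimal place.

Each respondent's weight = sampled/responded in their class; summing within a class gives n_sampled, so:
  landline: 80 × 4.5 = 360
  app: 180 × 2 = 360
  mail: 320 × 12 = 3840
  mobile: 360 × 5 = 1800
  web: 280 × 3.5 = 980
Adjusted estimate = 7340 / 1,220 = 6.01639 → 6.0.

6.0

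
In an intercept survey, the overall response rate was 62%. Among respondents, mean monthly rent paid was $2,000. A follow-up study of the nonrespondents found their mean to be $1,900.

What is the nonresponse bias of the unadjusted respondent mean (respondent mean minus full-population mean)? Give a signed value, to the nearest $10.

+$40

Nonresponse fraction = 1 − 0.62 = 0.38.
Bias = (nonresponse fraction) × (respondent mean − nonrespondent mean)
     = 0.38 × (2000 − 1900) = 0.38 × 100 = 38.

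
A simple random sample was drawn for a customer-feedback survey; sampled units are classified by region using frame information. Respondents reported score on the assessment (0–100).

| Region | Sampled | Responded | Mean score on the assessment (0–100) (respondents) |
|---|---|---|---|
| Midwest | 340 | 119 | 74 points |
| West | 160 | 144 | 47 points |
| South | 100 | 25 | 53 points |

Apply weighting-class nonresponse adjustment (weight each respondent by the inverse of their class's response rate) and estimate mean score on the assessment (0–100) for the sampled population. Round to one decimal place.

63.3

Class response rates: Midwest 119/340 = 35%, West 144/160 = 90%, South 25/100 = 25%.
Each respondent's weight = sampled/responded in their class; summing within a class gives n_sampled, so:
  Midwest: 340 × 74 = 25,160
  West: 160 × 47 = 7520
  South: 100 × 53 = 5300
Adjusted estimate = 37,980 / 600 = 63.3 → 63.3.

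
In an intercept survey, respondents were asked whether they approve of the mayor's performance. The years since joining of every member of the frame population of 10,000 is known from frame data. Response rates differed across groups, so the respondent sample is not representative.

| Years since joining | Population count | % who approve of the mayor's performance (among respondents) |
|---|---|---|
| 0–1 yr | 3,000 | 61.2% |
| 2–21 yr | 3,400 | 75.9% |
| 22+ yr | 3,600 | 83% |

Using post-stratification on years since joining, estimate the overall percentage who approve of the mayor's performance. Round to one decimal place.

Post-stratification weights by population share, not respondent share:
  0–1 yr: (3,000/10,000) × 61.2 = 18.36
  2–21 yr: (3,400/10,000) × 75.9 = 25.806
  22+ yr: (3,600/10,000) × 83 = 29.88
Post-stratified estimate = 74.046 → 74.0%.

74.0%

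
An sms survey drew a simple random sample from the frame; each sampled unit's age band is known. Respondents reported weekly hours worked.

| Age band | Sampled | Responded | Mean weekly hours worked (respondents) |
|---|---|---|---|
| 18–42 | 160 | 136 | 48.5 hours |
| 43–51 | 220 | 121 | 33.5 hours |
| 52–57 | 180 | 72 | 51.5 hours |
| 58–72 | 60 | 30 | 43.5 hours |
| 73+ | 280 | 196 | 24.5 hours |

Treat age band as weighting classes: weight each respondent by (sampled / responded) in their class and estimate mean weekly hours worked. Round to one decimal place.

Response rates by class: 18–42 136/160 = 85%, 43–51 121/220 = 55%, 52–57 72/180 = 40%, 58–72 30/60 = 50%, 73+ 196/280 = 70%.
Inverse-response-rate weighting restores each class to its sampled count, so class totals weight by n_sampled:
  18–42: 160 × 48.5 = 7760
  43–51: 220 × 33.5 = 7370
  52–57: 180 × 51.5 = 9270
  58–72: 60 × 43.5 = 2610
  73+: 280 × 24.5 = 6860
Adjusted estimate = 33,870 / 900 = 37.6333 → 37.6.

37.6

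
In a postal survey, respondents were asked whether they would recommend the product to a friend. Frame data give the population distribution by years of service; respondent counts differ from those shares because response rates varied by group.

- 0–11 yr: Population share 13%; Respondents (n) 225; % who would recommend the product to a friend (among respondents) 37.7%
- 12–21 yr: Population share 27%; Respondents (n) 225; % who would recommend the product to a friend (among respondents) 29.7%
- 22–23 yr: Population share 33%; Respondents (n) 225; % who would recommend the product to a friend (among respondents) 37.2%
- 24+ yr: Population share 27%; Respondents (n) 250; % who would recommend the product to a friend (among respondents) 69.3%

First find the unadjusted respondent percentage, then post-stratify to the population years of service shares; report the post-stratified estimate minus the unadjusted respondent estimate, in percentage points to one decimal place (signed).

-0.3 percentage points

Naive respondent-only estimate (weights = respondent counts):
  (225/925)×37.7 + (225/925)×29.7 + (225/925)×37.2 + (250/925)×69.3 = 44.173%
Post-stratified estimate weights by population shares:
  0.13×37.7 + 0.27×29.7 + 0.33×37.2 + 0.27×69.3 = 43.907%
Difference = 43.907 − 44.173 = -0.266 pp.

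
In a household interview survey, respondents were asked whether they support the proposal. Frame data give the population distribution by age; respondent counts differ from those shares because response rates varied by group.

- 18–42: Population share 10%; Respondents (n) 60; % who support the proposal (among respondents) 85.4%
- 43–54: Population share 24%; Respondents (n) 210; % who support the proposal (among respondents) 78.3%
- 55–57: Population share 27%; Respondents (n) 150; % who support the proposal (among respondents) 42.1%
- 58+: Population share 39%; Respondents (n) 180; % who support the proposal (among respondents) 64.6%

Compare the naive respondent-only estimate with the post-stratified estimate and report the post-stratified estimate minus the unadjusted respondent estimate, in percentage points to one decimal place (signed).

-2.0 percentage points

Without adjustment, the pooled respondent share is:
  (60/600)×85.4 + (210/600)×78.3 + (150/600)×42.1 + (180/600)×64.6 = 65.85%
Post-stratifying to population shares instead:
  0.1×85.4 + 0.24×78.3 + 0.27×42.1 + 0.39×64.6 = 63.893%
Difference = 63.893 − 65.85 = -1.957 pp.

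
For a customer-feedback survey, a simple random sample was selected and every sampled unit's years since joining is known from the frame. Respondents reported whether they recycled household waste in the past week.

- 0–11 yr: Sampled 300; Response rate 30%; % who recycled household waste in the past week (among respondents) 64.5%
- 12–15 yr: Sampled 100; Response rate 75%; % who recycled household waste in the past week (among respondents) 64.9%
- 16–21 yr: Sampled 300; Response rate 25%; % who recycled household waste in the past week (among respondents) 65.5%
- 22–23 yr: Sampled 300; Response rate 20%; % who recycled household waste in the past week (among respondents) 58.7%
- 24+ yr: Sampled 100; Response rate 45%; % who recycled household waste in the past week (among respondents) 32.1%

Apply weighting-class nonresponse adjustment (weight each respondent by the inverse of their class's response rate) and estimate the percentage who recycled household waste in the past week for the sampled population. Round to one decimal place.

Weighting each respondent by the inverse class response rate inflates each class back to its sampled size, so the class weight is n_sampled:
  0–11 yr: 300 × 64.5 = 19,350
  12–15 yr: 100 × 64.9 = 6490
  16–21 yr: 300 × 65.5 = 19,650
  22–23 yr: 300 × 58.7 = 17,610
  24+ yr: 100 × 32.1 = 3210
Adjusted estimate = 66,310 / 1,100 = 60.2818 → 60.3%.

60.3%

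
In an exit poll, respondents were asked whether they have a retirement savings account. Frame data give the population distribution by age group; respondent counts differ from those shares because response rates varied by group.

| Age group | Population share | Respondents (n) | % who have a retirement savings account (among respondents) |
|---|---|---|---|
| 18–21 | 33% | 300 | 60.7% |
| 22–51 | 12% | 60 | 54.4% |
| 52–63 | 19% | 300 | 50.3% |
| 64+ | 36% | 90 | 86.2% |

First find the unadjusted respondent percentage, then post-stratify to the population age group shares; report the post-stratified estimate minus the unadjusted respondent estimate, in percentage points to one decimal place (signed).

+8.1 percentage points

Without adjustment, the pooled respondent share is:
  (300/750)×60.7 + (60/750)×54.4 + (300/750)×50.3 + (90/750)×86.2 = 59.096%
Post-stratifying to population shares instead:
  0.33×60.7 + 0.12×54.4 + 0.19×50.3 + 0.36×86.2 = 67.148%
Difference = 67.148 − 59.096 = 8.052 pp.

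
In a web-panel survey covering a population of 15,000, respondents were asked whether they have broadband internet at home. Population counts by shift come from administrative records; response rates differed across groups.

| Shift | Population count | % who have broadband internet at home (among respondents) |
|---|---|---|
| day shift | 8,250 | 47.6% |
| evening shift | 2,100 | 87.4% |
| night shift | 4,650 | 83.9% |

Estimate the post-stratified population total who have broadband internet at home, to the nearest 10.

Estimated count per cell = population count × respondent percentage:
  day shift: 8,250 × 47.6% = 3927
  evening shift: 2,100 × 87.4% = 1835.4
  night shift: 4,650 × 83.9% = 3901.35
Estimated total = 9663.75 → 9,660.

9,660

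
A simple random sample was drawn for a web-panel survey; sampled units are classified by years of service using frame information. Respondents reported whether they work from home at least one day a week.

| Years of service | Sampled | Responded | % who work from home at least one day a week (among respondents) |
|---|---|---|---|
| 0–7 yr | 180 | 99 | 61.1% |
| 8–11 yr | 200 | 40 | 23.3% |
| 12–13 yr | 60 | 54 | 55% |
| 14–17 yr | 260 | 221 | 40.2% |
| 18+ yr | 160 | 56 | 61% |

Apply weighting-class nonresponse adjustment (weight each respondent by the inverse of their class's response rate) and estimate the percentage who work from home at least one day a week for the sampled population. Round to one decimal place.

45.5%

Response rates by class: 0–7 yr 99/180 = 55%, 8–11 yr 40/200 = 20%, 12–13 yr 54/60 = 90%, 14–17 yr 221/260 = 85%, 18+ yr 56/160 = 35%.
Inverse-response-rate weighting restores each class to its sampled count, so class totals weight by n_sampled:
  0–7 yr: 180 × 61.1 = 10,998
  8–11 yr: 200 × 23.3 = 4660
  12–13 yr: 60 × 55 = 3300
  14–17 yr: 260 × 40.2 = 10,452
  18+ yr: 160 × 61 = 9760
Adjusted estimate = 39,170 / 860 = 45.5465 → 45.5%.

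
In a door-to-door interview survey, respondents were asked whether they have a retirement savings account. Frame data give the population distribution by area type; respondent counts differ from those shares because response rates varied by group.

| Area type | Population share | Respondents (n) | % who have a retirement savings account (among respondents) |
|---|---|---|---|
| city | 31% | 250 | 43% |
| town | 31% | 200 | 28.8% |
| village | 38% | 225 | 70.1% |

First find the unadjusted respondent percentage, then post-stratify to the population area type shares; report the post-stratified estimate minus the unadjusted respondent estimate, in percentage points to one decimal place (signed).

+1.1 percentage points

Naive respondent-only estimate (weights = respondent counts):
  (250/675)×43 + (200/675)×28.8 + (225/675)×70.1 = 47.8259%
Post-stratified estimate weights by population shares:
  0.31×43 + 0.31×28.8 + 0.38×70.1 = 48.896%
Difference = 48.896 − 47.8259 = 1.0701 pp.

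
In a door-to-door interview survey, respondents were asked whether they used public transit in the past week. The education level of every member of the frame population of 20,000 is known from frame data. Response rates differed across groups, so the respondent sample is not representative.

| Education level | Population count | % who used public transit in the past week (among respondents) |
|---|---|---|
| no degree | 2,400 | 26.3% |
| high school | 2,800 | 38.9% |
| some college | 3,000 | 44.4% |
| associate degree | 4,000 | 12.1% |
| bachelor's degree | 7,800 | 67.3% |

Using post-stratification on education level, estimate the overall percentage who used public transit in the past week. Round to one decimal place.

43.9%

Reweight to the known education level distribution:
  no degree: (2,400/20,000) × 26.3 = 3.156
  high school: (2,800/20,000) × 38.9 = 5.446
  some college: (3,000/20,000) × 44.4 = 6.66
  associate degree: (4,000/20,000) × 12.1 = 2.42
  bachelor's degree: (7,800/20,000) × 67.3 = 26.247
Post-stratified estimate = 43.929 → 43.9%.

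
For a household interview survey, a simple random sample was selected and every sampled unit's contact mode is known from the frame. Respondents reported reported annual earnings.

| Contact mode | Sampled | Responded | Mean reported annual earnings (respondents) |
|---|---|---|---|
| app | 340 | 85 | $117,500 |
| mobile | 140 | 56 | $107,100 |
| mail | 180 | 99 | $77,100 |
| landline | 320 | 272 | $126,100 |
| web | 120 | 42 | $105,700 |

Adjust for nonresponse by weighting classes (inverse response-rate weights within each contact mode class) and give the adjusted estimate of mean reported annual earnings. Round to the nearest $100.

Response rates by class: app 85/340 = 25%, mobile 56/140 = 40%, mail 99/180 = 55%, landline 272/320 = 85%, web 42/120 = 35%.
With weight = n_sampled/n_responded per class, the weighted class total is n_sampled:
  app: 340 × 117,500 = 39,950,000
  mobile: 140 × 107,100 = 14,994,000
  mail: 180 × 77,100 = 13,878,000
  landline: 320 × 126,100 = 40,352,000
  web: 120 × 105,700 = 12,684,000
Adjusted estimate = 121,858,000 / 1,100 = 110,780 → $110,800.

$110,800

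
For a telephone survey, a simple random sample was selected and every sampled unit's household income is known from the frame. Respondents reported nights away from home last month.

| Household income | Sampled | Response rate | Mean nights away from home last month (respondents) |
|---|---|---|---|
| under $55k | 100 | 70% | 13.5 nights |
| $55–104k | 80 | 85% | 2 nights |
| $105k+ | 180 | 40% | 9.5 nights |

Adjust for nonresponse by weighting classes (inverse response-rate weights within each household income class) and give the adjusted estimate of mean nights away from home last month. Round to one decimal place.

Inverse-response-rate weighting restores each class to its sampled count, so class totals weight by n_sampled:
  under $55k: 100 × 13.5 = 1350
  $55–104k: 80 × 2 = 160
  $105k+: 180 × 9.5 = 1710
Adjusted estimate = 3220 / 360 = 8.94444 → 8.9.

8.9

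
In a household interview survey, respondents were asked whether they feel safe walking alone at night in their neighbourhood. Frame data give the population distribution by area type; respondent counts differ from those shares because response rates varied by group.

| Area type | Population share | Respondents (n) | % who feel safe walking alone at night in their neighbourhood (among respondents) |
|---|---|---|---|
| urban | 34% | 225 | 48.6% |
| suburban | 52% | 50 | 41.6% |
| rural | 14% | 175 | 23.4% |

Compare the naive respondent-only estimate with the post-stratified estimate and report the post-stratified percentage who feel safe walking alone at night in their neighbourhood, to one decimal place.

Naive respondent-only estimate (weights = respondent counts):
  (225/450)×48.6 + (50/450)×41.6 + (175/450)×23.4 = 38.0222%
Post-stratified estimate weights by population shares:
  0.34×48.6 + 0.52×41.6 + 0.14×23.4 = 41.432%

41.4%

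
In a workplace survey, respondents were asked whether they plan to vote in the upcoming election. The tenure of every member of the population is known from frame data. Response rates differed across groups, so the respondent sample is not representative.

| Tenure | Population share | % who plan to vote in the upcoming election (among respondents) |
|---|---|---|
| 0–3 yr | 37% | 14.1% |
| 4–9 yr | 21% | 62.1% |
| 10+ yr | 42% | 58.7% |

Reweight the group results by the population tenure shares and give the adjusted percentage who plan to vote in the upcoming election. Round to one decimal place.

Reweight to the known tenure distribution:
  0–3 yr: 0.37 × 14.1 = 5.217
  4–9 yr: 0.21 × 62.1 = 13.041
  10+ yr: 0.42 × 58.7 = 24.654
Post-stratified estimate = 42.912 → 42.9%.

42.9%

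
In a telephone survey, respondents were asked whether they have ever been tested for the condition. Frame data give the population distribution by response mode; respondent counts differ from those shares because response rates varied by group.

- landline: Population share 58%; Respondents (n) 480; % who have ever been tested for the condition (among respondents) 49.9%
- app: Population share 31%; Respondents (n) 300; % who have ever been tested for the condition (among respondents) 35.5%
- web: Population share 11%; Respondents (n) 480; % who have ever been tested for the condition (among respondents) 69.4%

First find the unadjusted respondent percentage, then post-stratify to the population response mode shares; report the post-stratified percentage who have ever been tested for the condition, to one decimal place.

Naive respondent-only estimate (weights = respondent counts):
  (480/1260)×49.9 + (300/1260)×35.5 + (480/1260)×69.4 = 53.9%
Post-stratifying to population shares instead:
  0.58×49.9 + 0.31×35.5 + 0.11×69.4 = 47.581%

47.6%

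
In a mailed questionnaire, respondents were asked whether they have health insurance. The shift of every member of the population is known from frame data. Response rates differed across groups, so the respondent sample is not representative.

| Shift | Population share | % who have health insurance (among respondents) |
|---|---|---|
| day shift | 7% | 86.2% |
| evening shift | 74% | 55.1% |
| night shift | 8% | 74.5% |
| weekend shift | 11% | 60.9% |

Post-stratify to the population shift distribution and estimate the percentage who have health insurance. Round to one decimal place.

Reweight to the known shift distribution:
  day shift: 0.07 × 86.2 = 6.034
  evening shift: 0.74 × 55.1 = 40.774
  night shift: 0.08 × 74.5 = 5.96
  weekend shift: 0.11 × 60.9 = 6.699
Post-stratified estimate = 59.467 → 59.5%.

59.5%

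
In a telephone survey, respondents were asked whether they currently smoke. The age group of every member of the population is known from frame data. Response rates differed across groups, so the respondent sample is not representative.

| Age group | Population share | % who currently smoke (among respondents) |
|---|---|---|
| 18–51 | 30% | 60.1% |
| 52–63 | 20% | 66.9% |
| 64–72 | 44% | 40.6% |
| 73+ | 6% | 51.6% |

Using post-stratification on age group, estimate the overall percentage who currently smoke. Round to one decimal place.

52.4%

Reweight to the known age group distribution:
  18–51: 0.3 × 60.1 = 18.03
  52–63: 0.2 × 66.9 = 13.38
  64–72: 0.44 × 40.6 = 17.864
  73+: 0.06 × 51.6 = 3.096
Post-stratified estimate = 52.37 → 52.4%.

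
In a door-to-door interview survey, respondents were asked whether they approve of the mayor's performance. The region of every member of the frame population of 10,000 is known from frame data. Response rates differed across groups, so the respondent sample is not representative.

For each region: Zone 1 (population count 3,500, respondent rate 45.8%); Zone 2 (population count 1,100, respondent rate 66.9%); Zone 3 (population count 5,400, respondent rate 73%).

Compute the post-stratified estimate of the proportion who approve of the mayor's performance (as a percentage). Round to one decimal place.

Post-stratification weights by population share, not respondent share:
  Zone 1: (3,500/10,000) × 45.8 = 16.03
  Zone 2: (1,100/10,000) × 66.9 = 7.359
  Zone 3: (5,400/10,000) × 73 = 39.42
Post-stratified estimate = 62.809 → 62.8%.

62.8%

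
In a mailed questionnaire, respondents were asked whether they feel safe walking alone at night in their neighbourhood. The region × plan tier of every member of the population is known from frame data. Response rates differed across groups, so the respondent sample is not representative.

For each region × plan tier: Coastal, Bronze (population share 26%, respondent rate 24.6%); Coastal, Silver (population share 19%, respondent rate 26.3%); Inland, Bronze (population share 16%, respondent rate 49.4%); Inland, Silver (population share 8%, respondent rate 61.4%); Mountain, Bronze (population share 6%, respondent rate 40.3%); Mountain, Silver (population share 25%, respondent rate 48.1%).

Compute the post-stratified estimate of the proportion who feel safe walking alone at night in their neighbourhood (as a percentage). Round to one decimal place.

38.7%

Weight each group's respondent value by its population share:
  Coastal, Bronze: 0.26 × 24.6 = 6.396
  Coastal, Silver: 0.19 × 26.3 = 4.997
  Inland, Bronze: 0.16 × 49.4 = 7.904
  Inland, Silver: 0.08 × 61.4 = 4.912
  Mountain, Bronze: 0.06 × 40.3 = 2.418
  Mountain, Silver: 0.25 × 48.1 = 12.025
Post-stratified estimate = 38.652 → 38.7%.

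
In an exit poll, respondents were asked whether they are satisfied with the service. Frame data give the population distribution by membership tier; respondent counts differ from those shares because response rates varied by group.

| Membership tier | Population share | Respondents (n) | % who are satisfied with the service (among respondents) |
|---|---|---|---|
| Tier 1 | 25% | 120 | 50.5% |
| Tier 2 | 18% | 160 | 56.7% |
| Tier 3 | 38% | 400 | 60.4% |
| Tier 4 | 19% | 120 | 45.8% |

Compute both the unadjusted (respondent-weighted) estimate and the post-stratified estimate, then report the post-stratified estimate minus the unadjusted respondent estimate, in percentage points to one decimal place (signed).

Without adjustment, the pooled respondent share is:
  (120/800)×50.5 + (160/800)×56.7 + (400/800)×60.4 + (120/800)×45.8 = 55.985%
Post-stratified estimate weights by population shares:
  0.25×50.5 + 0.18×56.7 + 0.38×60.4 + 0.19×45.8 = 54.485%
Difference = 54.485 − 55.985 = -1.5 pp.

-1.5 percentage points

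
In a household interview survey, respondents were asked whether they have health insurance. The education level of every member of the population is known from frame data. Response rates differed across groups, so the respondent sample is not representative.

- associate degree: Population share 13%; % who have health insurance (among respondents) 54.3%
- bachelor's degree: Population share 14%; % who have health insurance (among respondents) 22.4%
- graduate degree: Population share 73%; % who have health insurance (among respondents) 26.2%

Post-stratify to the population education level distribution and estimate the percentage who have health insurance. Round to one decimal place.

29.3%

Reweight to the known education level distribution:
  associate degree: 0.13 × 54.3 = 7.059
  bachelor's degree: 0.14 × 22.4 = 3.136
  graduate degree: 0.73 × 26.2 = 19.126
Post-stratified estimate = 29.321 → 29.3%.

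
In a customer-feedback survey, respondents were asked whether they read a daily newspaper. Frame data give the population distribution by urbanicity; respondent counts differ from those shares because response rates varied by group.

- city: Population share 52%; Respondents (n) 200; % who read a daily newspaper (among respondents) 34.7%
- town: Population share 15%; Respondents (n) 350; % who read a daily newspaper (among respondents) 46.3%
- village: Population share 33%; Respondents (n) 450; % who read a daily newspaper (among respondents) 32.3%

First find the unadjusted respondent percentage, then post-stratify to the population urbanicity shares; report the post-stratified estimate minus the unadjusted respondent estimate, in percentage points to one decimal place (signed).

-2.0 percentage points

Without adjustment, the pooled respondent share is:
  (200/1000)×34.7 + (350/1000)×46.3 + (450/1000)×32.3 = 37.68%
Reweighting by population urbanicity shares:
  0.52×34.7 + 0.15×46.3 + 0.33×32.3 = 35.648%
Difference = 35.648 − 37.68 = -2.032 pp.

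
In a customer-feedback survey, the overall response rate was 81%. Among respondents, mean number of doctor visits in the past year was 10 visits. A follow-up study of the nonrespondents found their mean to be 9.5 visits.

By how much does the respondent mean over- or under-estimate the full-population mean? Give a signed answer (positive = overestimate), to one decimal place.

Nonresponse fraction = 1 − 0.81 = 0.19.
Bias = (nonresponse fraction) × (respondent mean − nonrespondent mean)
     = 0.19 × (10 − 9.5) = 0.19 × 0.5 = 0.095.

+0.1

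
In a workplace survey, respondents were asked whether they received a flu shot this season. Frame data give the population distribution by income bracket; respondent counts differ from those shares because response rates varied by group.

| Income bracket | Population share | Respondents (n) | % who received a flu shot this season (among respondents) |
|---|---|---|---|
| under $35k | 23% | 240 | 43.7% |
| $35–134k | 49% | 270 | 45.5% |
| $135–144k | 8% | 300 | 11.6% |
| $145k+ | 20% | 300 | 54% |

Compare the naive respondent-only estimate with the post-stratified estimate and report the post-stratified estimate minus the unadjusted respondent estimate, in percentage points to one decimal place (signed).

+5.8 percentage points

Naive respondent-only estimate (weights = respondent counts):
  (240/1110)×43.7 + (270/1110)×45.5 + (300/1110)×11.6 + (300/1110)×54 = 38.2459%
Reweighting by population income bracket shares:
  0.23×43.7 + 0.49×45.5 + 0.08×11.6 + 0.2×54 = 44.074%
Difference = 44.074 − 38.2459 = 5.8281 pp.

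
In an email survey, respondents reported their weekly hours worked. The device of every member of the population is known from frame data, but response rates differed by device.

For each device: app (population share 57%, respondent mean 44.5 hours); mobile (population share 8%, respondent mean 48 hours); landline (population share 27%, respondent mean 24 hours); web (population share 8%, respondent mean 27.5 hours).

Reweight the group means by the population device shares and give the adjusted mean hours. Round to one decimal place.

Reweight to the known device distribution:
  app: 0.57 × 44.5 = 25.365
  mobile: 0.08 × 48 = 3.84
  landline: 0.27 × 24 = 6.48
  web: 0.08 × 27.5 = 2.2
Post-stratified estimate = 37.885 → 37.9.

37.9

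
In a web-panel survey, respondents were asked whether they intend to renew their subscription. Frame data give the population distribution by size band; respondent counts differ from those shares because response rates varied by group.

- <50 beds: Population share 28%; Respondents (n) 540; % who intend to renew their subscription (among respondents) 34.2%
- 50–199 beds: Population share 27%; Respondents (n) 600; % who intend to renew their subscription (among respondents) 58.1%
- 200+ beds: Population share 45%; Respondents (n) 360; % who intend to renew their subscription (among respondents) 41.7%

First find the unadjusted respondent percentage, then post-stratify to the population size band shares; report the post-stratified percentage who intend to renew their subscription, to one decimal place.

Without adjustment, the pooled respondent share is:
  (540/1500)×34.2 + (600/1500)×58.1 + (360/1500)×41.7 = 45.56%
Post-stratified estimate weights by population shares:
  0.28×34.2 + 0.27×58.1 + 0.45×41.7 = 44.028%

44.0%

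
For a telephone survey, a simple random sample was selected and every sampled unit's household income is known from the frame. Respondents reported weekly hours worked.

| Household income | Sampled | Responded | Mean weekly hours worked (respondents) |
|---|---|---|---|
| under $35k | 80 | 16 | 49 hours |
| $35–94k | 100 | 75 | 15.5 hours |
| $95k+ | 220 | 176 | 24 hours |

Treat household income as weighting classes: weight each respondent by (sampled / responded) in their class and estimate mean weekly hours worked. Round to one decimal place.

Class response rates: under $35k 16/80 = 20%, $35–94k 75/100 = 75%, $95k+ 176/220 = 80%.
Weighting each respondent by the inverse class response rate inflates each class back to its sampled size, so the class weight is n_sampled:
  under $35k: 80 × 49 = 3920
  $35–94k: 100 × 15.5 = 1550
  $95k+: 220 × 24 = 5280
Adjusted estimate = 10,750 / 400 = 26.875 → 26.9.

26.9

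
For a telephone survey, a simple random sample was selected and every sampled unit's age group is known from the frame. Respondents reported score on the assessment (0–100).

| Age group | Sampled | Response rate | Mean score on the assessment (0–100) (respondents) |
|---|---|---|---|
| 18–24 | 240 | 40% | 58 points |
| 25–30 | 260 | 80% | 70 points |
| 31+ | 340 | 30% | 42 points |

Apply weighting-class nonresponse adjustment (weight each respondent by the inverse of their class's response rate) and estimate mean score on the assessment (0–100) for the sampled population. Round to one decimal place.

55.2

Weighting each respondent by the inverse class response rate inflates each class back to its sampled size, so the class weight is n_sampled:
  18–24: 240 × 58 = 13,920
  25–30: 260 × 70 = 18,200
  31+: 340 × 42 = 14,280
Adjusted estimate = 46,400 / 840 = 55.2381 → 55.2.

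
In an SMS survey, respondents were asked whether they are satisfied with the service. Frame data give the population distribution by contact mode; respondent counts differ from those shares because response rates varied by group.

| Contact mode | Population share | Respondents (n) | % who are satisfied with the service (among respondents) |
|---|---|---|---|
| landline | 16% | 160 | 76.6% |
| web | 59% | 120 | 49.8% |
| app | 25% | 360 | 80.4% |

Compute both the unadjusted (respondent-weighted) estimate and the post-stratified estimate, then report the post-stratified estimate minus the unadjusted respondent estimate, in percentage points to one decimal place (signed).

Naive respondent-only estimate (weights = respondent counts):
  (160/640)×76.6 + (120/640)×49.8 + (360/640)×80.4 = 73.7125%
Post-stratifying to population shares instead:
  0.16×76.6 + 0.59×49.8 + 0.25×80.4 = 61.738%
Difference = 61.738 − 73.7125 = -11.9745 pp.

-12.0 percentage points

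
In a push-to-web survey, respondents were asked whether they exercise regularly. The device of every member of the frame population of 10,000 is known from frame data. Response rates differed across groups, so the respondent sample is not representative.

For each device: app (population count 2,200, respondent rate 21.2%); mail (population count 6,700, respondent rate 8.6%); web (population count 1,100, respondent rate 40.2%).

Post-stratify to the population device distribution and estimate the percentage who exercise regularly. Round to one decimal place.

Post-stratification weights by population share, not respondent share:
  app: (2,200/10,000) × 21.2 = 4.664
  mail: (6,700/10,000) × 8.6 = 5.762
  web: (1,100/10,000) × 40.2 = 4.422
Post-stratified estimate = 14.848 → 14.8%.

14.8%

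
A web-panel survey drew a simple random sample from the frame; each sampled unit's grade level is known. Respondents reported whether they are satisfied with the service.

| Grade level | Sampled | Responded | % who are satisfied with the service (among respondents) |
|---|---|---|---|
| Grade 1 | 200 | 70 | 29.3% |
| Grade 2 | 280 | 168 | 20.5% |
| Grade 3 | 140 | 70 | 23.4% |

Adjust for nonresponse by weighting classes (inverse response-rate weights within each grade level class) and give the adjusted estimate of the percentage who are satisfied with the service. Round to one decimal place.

Response rates by class: Grade 1 70/200 = 35%, Grade 2 168/280 = 60%, Grade 3 70/140 = 50%.
Weighting each respondent by the inverse class response rate inflates each class back to its sampled size, so the class weight is n_sampled:
  Grade 1: 200 × 29.3 = 5860
  Grade 2: 280 × 20.5 = 5740
  Grade 3: 140 × 23.4 = 3276
Adjusted estimate = 14,876 / 620 = 23.9935 → 24.0%.

24.0%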